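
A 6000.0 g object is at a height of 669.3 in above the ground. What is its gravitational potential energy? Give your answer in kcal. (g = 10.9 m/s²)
PE = mgh = 6 kg × 10.9 m/s² × 17 m = 1112 J = 0.2657 kcal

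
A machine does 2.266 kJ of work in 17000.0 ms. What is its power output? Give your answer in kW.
P = W/t = 2266 J / 17 s = 133.3 W = 0.1333 kW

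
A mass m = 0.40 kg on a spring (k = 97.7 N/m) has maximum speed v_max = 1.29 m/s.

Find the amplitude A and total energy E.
½mv²_max = ½kA² → A = v_max√(m/k) = 1.29×√(0.4/97.7) = 0.08254 m = 8.254 cm
E = ½mv²_max = ½×0.4×1.29² = 0.3328 J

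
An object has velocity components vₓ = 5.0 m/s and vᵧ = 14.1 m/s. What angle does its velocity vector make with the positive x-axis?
θ = arctan(vᵧ/vₓ) = arctan(14.1/5.0) = 70.47°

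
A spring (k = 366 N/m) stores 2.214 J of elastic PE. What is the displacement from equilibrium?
PE = ½kx² → x = √(2PE/k) = √(2×2.214/366) = 0.11 m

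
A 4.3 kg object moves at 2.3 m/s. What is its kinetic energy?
KE = ½mv² = ½×4.3×2.3² = 11.3735 J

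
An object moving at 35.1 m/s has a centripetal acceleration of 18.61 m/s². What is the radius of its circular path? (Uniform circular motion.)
r = v²/a_c = 35.1²/18.61 = 66.2 m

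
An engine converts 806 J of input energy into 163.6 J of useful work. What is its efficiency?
η = W_out/W_in = 163.6/806 = 0.203 = 20.3%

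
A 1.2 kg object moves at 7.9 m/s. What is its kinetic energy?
KE = ½mv² = ½×1.2×7.9² = 37.446 J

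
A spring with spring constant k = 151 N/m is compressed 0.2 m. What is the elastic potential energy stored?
PE = ½kx² = ½×151×0.2² = 3.02 J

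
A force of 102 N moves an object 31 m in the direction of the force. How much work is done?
W = Fd = 102×31 = 3162.0 J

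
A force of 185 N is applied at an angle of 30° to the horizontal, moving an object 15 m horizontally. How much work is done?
W = Fd cosθ = 185×15×cos(30°) = 2403.2 J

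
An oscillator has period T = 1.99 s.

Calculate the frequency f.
f = 1/T = 1/1.99 = 0.5025 Hz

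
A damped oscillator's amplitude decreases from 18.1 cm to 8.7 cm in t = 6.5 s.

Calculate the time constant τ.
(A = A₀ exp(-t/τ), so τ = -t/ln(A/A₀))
A/A₀ = 8.7/18.1 = 0.4807; ln(A/A₀) = -0.7326
τ = −t/ln(A/A₀) = −6.5/-0.7326 = 8.873 s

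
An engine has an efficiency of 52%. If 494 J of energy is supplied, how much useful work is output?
W_out = η × W_in = 0.52 × 494 = 256.88 J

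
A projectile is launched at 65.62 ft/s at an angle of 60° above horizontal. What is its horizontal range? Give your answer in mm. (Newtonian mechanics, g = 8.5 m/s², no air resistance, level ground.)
R = v₀² sin(2θ) / g (with unit conversion) = 40760.0 mm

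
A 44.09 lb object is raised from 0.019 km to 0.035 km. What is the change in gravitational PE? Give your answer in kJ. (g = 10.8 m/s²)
ΔPE = mg(h₂ − h₁) = 20 kg × 10.8 m/s² × (35 − 19) m = 3456 J = 3.456 kJ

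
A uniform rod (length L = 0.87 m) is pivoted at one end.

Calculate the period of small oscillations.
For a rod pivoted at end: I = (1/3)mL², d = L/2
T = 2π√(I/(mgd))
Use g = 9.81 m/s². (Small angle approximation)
I/m = (1/3)L² = 0.2523 m²; d = L/2 = 0.435 m
T = 2π√(I/(mgd)) = 2π√(0.2523/(9.81×0.435)) = 1.528 s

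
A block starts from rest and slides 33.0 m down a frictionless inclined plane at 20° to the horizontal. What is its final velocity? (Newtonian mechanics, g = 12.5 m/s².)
a = g sin(θ) = 12.5 × sin(20°) = 4.28 m/s²
v = √(2ad) = √(2 × 4.28 × 33.0) = 16.8 m/s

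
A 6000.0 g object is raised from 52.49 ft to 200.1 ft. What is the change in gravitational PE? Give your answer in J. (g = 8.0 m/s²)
ΔPE = mg(h₂ − h₁) = 6 kg × 8.0 m/s² × (60.99 − 16) m = 2160 J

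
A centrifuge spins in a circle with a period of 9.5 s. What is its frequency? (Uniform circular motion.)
f = 1/T = 1/9.5 = 0.1053 Hz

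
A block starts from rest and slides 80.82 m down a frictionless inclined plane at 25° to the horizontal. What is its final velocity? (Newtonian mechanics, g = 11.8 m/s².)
a = g sin(θ) = 11.8 × sin(25°) = 4.99 m/s²
v = √(2ad) = √(2 × 4.99 × 80.82) = 28.39 m/s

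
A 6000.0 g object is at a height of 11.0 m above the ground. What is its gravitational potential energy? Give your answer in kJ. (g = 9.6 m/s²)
PE = mgh = 6 kg × 9.6 m/s² × 11 m = 633.6 J = 0.6336 kJ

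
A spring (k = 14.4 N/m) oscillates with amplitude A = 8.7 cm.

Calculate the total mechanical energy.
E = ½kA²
E = ½kA² = ½×14.4×(0.087)² = 0.0545 J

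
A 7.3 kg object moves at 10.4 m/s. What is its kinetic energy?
KE = ½mv² = ½×7.3×10.4² = 394.784 J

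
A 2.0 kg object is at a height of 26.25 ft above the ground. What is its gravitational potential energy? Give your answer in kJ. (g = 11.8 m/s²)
PE = mgh = 2 kg × 11.8 m/s² × 8.001 m = 188.8 J = 0.1888 kJ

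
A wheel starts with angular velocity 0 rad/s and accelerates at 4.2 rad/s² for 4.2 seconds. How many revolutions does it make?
θ = ω₀t + ½αt² = 0×4.2 + ½×4.2×4.2² = 37.04 rad
Revolutions = θ/(2π) = 37.04/(2π) = 5.9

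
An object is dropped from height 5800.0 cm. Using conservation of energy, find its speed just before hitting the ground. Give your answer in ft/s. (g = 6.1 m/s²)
mgh = ½mv² → v = √(2gh) = √(2×6.1×58) = 26.6 m/s = 87.27 ft/s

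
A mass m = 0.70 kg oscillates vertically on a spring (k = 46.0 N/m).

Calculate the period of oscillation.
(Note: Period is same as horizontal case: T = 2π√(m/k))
T = 2π√(m/k) = 2π√(0.7/46.0) = 0.7751 s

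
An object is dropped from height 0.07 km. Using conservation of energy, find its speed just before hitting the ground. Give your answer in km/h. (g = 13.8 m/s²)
mgh = ½mv² → v = √(2gh) = √(2×13.8×70) = 43.95 m/s = 158.2 km/h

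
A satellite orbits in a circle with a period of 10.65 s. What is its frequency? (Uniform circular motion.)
f = 1/T = 1/10.65 = 0.0939 Hz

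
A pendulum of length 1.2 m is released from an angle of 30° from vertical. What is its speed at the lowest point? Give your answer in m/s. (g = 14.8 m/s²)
h = L(1 − cosθ) = 1.2×(1 − cos30°) = 0.1608 m
v = √(2gh) = √(2×14.8×0.1608) = 2.181 m/s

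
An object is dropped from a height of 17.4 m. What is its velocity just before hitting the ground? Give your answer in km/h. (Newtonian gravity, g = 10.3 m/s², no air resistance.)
v = √(2gh) (with unit conversion) = 68.16 km/h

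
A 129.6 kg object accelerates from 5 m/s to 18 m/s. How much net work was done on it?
W_net = ΔKE = ½m(v₂² − v₁²) = ½×129.6×(18² − 5²) = 19375.2 J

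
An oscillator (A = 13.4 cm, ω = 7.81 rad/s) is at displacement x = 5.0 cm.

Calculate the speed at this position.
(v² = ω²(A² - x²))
v = ω√(A² − x²) = 7.81×√(0.134² − 0.05²) = 0.971 m/s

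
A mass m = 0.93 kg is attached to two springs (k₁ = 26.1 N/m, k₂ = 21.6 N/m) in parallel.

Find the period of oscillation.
k_eq = k₁+k₂ = 47.7 N/m
T = 2π√(m/k_eq) = 2π√(0.93/47.7) = 0.8773 s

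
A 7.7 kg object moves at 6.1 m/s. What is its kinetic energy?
KE = ½mv² = ½×7.7×6.1² = 143.2585 J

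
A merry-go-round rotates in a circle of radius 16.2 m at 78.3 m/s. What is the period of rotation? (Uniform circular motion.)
T = 2πr/v = 2π×16.2/78.3 = 1.3 s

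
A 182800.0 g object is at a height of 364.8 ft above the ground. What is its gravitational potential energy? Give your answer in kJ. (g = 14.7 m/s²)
PE = mgh = 182.8 kg × 14.7 m/s² × 111.2 m = 2.988e+05 J = 298.8 kJ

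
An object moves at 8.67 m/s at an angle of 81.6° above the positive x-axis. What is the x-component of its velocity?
vₓ = v cos(θ) = 8.67 × cos(81.6°) = 1.27 m/s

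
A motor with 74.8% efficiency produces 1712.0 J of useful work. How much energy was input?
W_in = W_out/η = 1712.0/0.748 = 2288.8 J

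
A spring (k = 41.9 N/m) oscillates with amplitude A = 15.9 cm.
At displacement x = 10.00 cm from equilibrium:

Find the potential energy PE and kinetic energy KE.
E_total = ½kA² = ½×41.9×(0.159)² = 0.5296 J
PE = ½kx² = ½×41.9×(0.1)² = 0.2095 J
KE = E_total − PE = 0.3201 J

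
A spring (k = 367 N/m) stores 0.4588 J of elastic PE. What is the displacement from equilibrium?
PE = ½kx² → x = √(2PE/k) = √(2×0.4588/367) = 0.05 m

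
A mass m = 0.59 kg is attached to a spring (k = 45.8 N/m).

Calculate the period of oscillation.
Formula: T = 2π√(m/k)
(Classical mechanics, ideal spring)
T = 2π√(m/k) = 2π√(0.59/45.8) = 0.7131 s; f = 1/T = 1.402 Hz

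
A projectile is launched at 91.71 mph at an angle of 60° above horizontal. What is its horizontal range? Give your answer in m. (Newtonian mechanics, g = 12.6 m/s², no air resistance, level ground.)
R = v₀² sin(2θ) / g (with unit conversion) = 115.5 m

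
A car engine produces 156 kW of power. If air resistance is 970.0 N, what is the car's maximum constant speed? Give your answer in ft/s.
P = Fv → v = P/F = 156000 W / 970 N = 160.8 m/s = 527.6 ft/s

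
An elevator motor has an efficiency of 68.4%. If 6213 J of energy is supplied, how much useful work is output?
W_out = η × W_in = 0.684 × 6213 = 4249.7 J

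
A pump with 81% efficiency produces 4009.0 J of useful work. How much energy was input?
W_in = W_out/η = 4009.0/0.81 = 4949.4 J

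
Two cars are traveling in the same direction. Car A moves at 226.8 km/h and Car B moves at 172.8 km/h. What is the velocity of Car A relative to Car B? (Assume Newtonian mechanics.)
v_rel = v_A - v_B = 226.8 - 172.8 = 54.0 km/h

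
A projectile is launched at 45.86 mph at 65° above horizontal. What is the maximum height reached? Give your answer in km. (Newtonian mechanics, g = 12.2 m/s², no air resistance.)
H = v₀²sin²(θ)/(2g) (with unit conversion) = 0.01415 km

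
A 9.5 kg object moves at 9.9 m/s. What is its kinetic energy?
KE = ½mv² = ½×9.5×9.9² = 465.5475 J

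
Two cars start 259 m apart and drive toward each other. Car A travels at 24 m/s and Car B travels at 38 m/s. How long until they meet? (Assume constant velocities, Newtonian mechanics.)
Combined speed: v_combined = 24 + 38 = 62 m/s
Time to meet: t = d/62 = 259/62 = 4.18 s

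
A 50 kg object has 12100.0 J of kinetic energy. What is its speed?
KE = ½mv² → v = √(2KE/m) = √(2×12100.0/50) = 22.0 m/s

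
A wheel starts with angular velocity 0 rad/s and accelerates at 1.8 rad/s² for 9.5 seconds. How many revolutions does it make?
θ = ω₀t + ½αt² = 0×9.5 + ½×1.8×9.5² = 81.23 rad
Revolutions = θ/(2π) = 81.23/(2π) = 12.93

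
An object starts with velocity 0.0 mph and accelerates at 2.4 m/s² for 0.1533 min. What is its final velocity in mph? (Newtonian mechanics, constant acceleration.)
v = v₀ + at (with unit conversion) = 49.38 mph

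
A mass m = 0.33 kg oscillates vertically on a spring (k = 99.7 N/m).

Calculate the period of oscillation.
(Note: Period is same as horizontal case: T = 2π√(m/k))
T = 2π√(m/k) = 2π√(0.33/99.7) = 0.3615 s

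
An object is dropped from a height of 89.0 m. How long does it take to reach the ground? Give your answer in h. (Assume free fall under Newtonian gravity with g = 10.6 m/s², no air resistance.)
t = √(2h/g) (with unit conversion) = 0.001138 h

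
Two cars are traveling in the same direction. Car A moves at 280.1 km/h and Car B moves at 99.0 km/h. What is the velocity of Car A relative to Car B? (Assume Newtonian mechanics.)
v_rel = v_A - v_B = 280.1 - 99.0 = 181.1 km/h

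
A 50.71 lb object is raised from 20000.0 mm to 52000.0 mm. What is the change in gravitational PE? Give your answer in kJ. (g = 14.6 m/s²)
ΔPE = mg(h₂ − h₁) = 23 kg × 14.6 m/s² × (52 − 20) m = 1.075e+04 J = 10.75 kJ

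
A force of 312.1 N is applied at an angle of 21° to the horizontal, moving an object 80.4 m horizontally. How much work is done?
W = Fd cosθ = 312.1×80.4×cos(21°) = 23426.0 J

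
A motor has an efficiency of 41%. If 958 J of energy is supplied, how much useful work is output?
W_out = η × W_in = 0.41 × 958 = 392.78 J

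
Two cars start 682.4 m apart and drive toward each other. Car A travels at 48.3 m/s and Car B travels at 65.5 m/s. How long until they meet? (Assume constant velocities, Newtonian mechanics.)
Combined speed: v_combined = 48.3 + 65.5 = 113.8 m/s
Time to meet: t = d/113.8 = 682.4/113.8 = 6.0 s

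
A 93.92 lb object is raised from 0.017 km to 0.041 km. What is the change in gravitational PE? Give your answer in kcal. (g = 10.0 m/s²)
ΔPE = mg(h₂ − h₁) = 42.6 kg × 10.0 m/s² × (41 − 17) m = 1.022e+04 J = 2.444 kcal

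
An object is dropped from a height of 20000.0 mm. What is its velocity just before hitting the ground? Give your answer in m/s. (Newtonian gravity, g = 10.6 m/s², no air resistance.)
v = √(2gh) (with unit conversion) = 20.59 m/s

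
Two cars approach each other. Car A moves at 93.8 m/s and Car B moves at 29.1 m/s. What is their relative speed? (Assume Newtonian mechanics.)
v_rel = v_A + v_B = 93.8 + 29.1 = 122.9 m/s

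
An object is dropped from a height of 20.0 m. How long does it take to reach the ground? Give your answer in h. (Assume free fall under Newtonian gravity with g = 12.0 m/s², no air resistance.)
t = √(2h/g) (with unit conversion) = 0.0005072 h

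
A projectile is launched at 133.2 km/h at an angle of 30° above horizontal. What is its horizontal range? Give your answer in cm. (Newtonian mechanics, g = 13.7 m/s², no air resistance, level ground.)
R = v₀² sin(2θ) / g (with unit conversion) = 8654.0 cm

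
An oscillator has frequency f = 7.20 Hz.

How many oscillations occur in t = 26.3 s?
n = f×t = 7.2×26.3 = 189.4 oscillations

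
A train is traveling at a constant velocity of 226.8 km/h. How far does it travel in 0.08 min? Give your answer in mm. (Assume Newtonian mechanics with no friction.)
d = vt (with unit conversion) = 302400.0 mm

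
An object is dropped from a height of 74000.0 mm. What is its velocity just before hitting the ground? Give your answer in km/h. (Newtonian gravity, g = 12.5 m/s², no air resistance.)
v = √(2gh) (with unit conversion) = 154.8 km/h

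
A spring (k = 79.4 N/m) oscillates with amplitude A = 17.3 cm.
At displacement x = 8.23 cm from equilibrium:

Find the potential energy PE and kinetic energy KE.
E_total = ½kA² = ½×79.4×(0.173)² = 1.188 J
PE = ½kx² = ½×79.4×(0.0823)² = 0.2689 J
KE = E_total − PE = 0.9193 J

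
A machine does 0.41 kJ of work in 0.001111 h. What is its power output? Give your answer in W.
P = W/t = 410 J / 4 s = 102.5 W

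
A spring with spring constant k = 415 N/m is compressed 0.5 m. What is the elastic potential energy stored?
PE = ½kx² = ½×415×0.5² = 51.88 J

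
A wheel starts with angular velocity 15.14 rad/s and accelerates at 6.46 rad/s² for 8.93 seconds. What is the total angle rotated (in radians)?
θ = ω₀t + ½αt² = 15.14×8.93 + ½×6.46×8.93² = 392.78 rad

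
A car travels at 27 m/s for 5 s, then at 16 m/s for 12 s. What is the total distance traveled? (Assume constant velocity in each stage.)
d₁ = v₁t₁ = 27 × 5 = 135 m
d₂ = v₂t₂ = 16 × 12 = 192 m
d_total = 135 + 192 = 327 m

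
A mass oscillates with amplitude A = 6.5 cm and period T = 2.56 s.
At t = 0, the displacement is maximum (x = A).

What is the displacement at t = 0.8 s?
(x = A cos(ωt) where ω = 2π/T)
ω = 2π/T = 2π/2.56 = 2.454 rad/s
x = A cos(ωt) = 6.5×cos(2.454×0.8) = -2.487 cm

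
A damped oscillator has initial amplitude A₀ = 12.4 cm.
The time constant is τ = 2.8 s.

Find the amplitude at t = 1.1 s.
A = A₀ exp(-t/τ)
A = A₀ exp(−t/τ) = 12.4×exp(−1.1/2.8) = 8.372 cm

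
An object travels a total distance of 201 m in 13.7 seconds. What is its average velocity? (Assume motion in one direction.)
v_avg = Δd / Δt = 201 / 13.7 = 14.67 m/s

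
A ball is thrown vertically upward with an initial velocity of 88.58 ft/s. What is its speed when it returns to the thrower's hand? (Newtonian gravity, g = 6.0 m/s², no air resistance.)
By conservation of energy, the ball returns at the same speed = 88.58 ft/s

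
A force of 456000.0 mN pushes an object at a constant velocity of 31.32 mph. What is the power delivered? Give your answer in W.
P = Fv = 456 N × 14 m/s = 6385 W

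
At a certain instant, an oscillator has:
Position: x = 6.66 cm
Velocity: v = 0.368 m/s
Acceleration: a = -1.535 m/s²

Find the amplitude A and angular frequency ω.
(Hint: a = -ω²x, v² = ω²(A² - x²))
a = −ω²x → ω = √(|a|/x) = √(1.535/0.0666) = 4.801 rad/s
v² = ω²(A² − x²) → A = √(x² + v²/ω²) = √(0.0666² + 0.368²/4.801²) = 0.1015 m = 10.15 cm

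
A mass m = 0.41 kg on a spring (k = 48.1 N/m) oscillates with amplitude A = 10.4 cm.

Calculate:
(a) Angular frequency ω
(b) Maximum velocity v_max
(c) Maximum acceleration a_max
ω = √(k/m) = √(48.1/0.41) = 10.83 rad/s
v_max = ωA = 10.83×0.104 = 1.126 m/s
a_max = ω²A = 10.83²×0.104 = 12.2 m/s²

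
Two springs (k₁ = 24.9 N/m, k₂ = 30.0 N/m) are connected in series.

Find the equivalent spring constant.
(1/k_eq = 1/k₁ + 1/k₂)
1/k_eq = 1/24.9 + 1/30.0 = 0.073494; k_eq = 13.61 N/m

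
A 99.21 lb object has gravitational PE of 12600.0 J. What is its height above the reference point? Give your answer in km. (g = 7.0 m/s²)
PE = mgh → h = PE/(mg) = 1.26e+04 J / (45 kg × 7.0 m/s²) = 40 m = 0.04 km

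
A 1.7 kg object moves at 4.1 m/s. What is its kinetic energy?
KE = ½mv² = ½×1.7×4.1² = 14.2885 J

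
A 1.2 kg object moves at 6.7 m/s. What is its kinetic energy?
KE = ½mv² = ½×1.2×6.7² = 26.934 J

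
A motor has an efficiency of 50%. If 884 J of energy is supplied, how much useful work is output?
W_out = η × W_in = 0.5 × 884 = 442.0 J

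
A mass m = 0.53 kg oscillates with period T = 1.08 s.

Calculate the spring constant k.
T = 2π√(m/k) → k = m(2π/T)² = 0.53×(2π/1.08)² = 17.94 N/m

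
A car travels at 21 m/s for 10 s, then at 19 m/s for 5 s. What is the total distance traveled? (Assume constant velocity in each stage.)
d₁ = v₁t₁ = 21 × 10 = 210 m
d₂ = v₂t₂ = 19 × 5 = 95 m
d_total = 210 + 95 = 305 m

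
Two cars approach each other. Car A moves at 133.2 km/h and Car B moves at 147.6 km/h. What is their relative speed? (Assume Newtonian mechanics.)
v_rel = v_A + v_B = 133.2 + 147.6 = 280.8 km/h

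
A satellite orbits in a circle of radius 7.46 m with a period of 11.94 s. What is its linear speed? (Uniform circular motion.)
v = 2πr/T = 2π×7.46/11.94 = 3.93 m/s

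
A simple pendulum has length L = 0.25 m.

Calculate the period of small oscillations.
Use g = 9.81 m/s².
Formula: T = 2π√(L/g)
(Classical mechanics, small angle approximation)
T = 2π√(L/g) = 2π√(0.25/9.81) = 1.003 s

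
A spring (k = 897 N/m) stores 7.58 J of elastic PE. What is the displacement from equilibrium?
PE = ½kx² → x = √(2PE/k) = √(2×7.58/897) = 0.13 m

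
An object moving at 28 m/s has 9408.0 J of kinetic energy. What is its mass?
KE = ½mv² → m = 2KE/v² = 2×9408.0/28² = 24.0 kg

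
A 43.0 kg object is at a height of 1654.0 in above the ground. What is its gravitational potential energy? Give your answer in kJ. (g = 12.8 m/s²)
PE = mgh = 43 kg × 12.8 m/s² × 42.01 m = 2.312e+04 J = 23.12 kJ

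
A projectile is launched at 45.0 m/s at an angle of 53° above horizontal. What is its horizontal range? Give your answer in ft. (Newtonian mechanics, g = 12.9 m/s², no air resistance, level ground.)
R = v₀² sin(2θ) / g (with unit conversion) = 495.1 ft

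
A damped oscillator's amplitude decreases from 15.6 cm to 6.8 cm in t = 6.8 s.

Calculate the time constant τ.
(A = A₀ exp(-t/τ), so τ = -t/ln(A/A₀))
A/A₀ = 6.8/15.6 = 0.4359; ln(A/A₀) = -0.8303
τ = −t/ln(A/A₀) = −6.8/-0.8303 = 8.189 s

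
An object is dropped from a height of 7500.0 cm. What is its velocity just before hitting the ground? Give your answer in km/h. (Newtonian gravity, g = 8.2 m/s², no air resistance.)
v = √(2gh) (with unit conversion) = 126.3 km/h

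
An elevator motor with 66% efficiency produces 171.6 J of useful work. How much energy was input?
W_in = W_out/η = 171.6/0.66 = 260.0 J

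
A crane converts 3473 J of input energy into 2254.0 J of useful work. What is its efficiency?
η = W_out/W_in = 2254.0/3473 = 0.649 = 64.9%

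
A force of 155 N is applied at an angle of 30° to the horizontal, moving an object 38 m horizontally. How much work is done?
W = Fd cosθ = 155×38×cos(30°) = 5100.9 J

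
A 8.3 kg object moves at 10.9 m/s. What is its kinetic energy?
KE = ½mv² = ½×8.3×10.9² = 493.0615 J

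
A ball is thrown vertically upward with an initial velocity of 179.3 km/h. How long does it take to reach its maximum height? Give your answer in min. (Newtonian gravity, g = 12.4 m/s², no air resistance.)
t_up = v₀/g (with unit conversion) = 0.06694 min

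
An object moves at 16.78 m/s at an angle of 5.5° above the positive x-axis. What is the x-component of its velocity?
vₓ = v cos(θ) = 16.78 × cos(5.5°) = 16.7 m/s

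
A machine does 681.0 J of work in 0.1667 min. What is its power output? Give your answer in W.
P = W/t = 681 J / 10 s = 68.09 W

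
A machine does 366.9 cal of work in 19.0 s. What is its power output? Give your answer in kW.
P = W/t = 1535 J / 19 s = 80.8 W = 0.0808 kW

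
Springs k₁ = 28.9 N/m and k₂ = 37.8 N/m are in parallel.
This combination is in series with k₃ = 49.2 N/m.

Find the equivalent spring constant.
k₁₂ = k₁ + k₂ = 66.7 N/m (parallel)
1/k_eq = 1/k₁₂ + 1/k₃ → k_eq = 28.31 N/m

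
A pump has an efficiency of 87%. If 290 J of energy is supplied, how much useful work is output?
W_out = η × W_in = 0.87 × 290 = 252.3 J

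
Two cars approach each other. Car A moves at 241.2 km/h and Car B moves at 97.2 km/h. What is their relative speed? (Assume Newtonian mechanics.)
v_rel = v_A + v_B = 241.2 + 97.2 = 338.4 km/h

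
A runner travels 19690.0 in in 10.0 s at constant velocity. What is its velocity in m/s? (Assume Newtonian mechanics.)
v = d/t (with unit conversion) = 50.01 m/s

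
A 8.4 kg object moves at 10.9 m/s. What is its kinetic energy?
KE = ½mv² = ½×8.4×10.9² = 499.002 J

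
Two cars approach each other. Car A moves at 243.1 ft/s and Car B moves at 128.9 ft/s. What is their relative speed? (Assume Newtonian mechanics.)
v_rel = v_A + v_B = 243.1 + 128.9 = 372.0 ft/s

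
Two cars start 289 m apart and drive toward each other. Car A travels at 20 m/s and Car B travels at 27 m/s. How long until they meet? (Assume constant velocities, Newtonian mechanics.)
Combined speed: v_combined = 20 + 27 = 47 m/s
Time to meet: t = d/47 = 289/47 = 6.15 s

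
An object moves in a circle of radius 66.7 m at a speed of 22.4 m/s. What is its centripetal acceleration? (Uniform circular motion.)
a_c = v²/r = 22.4²/66.7 = 501.76/66.7 = 7.52 m/s²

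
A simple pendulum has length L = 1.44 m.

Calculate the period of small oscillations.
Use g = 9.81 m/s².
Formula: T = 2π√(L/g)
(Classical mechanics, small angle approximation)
T = 2π√(L/g) = 2π√(1.44/9.81) = 2.407 s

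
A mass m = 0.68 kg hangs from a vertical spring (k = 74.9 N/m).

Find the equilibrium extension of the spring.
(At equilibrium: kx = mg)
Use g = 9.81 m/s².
x_eq = mg/k = 0.68×9.81/74.9 = 0.08906 m = 8.906 cm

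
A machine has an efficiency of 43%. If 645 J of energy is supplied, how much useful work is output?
W_out = η × W_in = 0.43 × 645 = 277.35 J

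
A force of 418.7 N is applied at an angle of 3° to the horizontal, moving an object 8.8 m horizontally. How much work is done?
W = Fd cosθ = 418.7×8.8×cos(3°) = 3679.5 J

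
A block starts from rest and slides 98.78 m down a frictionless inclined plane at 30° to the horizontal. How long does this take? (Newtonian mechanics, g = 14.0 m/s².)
a = g sin(θ) = 14.0 × sin(30°) = 7.0 m/s²
t = √(2d/a) = √(2 × 98.78 / 7.0) = 5.31 s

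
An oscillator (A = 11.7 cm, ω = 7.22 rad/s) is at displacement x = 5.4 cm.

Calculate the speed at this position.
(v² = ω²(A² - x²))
v = ω√(A² − x²) = 7.22×√(0.117² − 0.054²) = 0.7494 m/s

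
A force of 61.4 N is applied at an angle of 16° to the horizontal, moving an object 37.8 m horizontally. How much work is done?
W = Fd cosθ = 61.4×37.8×cos(16°) = 2231.0 J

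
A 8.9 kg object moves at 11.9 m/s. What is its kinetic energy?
KE = ½mv² = ½×8.9×11.9² = 630.1645 J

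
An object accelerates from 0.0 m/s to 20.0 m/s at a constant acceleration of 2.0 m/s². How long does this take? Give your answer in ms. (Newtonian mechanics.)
t = (v - v₀)/a (with unit conversion) = 10000.0 ms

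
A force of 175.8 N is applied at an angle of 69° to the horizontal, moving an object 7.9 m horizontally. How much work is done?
W = Fd cosθ = 175.8×7.9×cos(69°) = 497.71 J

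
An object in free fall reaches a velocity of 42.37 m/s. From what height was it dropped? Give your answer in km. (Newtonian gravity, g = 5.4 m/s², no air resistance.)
h = v²/(2g) (with unit conversion) = 0.1662 km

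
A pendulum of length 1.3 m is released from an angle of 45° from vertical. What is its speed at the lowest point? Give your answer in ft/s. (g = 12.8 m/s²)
h = L(1 − cosθ) = 1.3×(1 − cos45°) = 0.3808 m
v = √(2gh) = √(2×12.8×0.3808) = 3.122 m/s = 10.24 ft/s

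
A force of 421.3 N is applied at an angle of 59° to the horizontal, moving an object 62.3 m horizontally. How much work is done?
W = Fd cosθ = 421.3×62.3×cos(59°) = 13518.0 J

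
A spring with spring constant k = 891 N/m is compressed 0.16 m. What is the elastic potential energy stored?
PE = ½kx² = ½×891×0.16² = 11.4 J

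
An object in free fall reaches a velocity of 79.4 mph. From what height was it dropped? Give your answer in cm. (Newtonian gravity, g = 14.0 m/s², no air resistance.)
h = v²/(2g) (with unit conversion) = 4500.0 cm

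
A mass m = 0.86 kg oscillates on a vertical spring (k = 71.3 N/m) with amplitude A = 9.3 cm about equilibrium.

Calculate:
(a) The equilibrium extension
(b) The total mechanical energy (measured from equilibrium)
x_eq = mg/k = 0.86×9.81/71.3 = 0.1183 m = 11.83 cm
E = ½kA² = ½×71.3×(0.093)² = 0.3083 J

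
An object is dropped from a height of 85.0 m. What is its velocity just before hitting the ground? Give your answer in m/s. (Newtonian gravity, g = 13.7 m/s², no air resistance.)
v = √(2gh) = 48.26 m/s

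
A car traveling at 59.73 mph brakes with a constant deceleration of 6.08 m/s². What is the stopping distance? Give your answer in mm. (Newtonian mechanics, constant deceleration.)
d = v₀² / (2a) (with unit conversion) = 58630.0 mm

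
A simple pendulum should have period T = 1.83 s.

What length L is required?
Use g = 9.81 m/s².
T = 2π√(L/g) → L = g(T/2π)² = 9.81×(1.83/2π)² = 0.8322 m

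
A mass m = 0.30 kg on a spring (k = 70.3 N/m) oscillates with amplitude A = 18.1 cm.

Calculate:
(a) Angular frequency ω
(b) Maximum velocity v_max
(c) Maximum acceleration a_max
ω = √(k/m) = √(70.3/0.3) = 15.31 rad/s
v_max = ωA = 15.31×0.181 = 2.771 m/s
a_max = ω²A = 15.31²×0.181 = 42.41 m/s²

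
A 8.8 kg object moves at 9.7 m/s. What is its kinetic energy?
KE = ½mv² = ½×8.8×9.7² = 413.996 J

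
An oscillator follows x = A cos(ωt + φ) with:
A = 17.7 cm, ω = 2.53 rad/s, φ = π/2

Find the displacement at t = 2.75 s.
x = A cos(ωt + φ) = 17.7×cos(2.53×2.75 + π/2) = -11.05 cm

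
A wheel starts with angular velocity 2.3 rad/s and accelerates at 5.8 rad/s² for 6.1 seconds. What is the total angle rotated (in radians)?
θ = ω₀t + ½αt² = 2.3×6.1 + ½×5.8×6.1² = 121.94 rad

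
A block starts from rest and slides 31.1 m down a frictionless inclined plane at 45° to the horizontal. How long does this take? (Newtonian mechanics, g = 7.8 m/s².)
a = g sin(θ) = 7.8 × sin(45°) = 5.52 m/s²
t = √(2d/a) = √(2 × 31.1 / 5.52) = 3.36 s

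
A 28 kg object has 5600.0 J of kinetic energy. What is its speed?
KE = ½mv² → v = √(2KE/m) = √(2×5600.0/28) = 20.0 m/s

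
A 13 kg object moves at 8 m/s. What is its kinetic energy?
KE = ½mv² = ½×13×8² = 416.0 J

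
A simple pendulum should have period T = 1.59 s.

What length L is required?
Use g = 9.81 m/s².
T = 2π√(L/g) → L = g(T/2π)² = 9.81×(1.59/2π)² = 0.6282 m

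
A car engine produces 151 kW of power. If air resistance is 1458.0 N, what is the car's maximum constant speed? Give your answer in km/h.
P = Fv → v = P/F = 151000 W / 1458 N = 103.6 m/s = 372.8 km/h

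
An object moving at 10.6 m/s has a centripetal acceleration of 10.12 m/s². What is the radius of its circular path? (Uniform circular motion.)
r = v²/a_c = 10.6²/10.12 = 11.1 m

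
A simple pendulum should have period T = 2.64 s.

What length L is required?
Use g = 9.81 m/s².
T = 2π√(L/g) → L = g(T/2π)² = 9.81×(2.64/2π)² = 1.732 m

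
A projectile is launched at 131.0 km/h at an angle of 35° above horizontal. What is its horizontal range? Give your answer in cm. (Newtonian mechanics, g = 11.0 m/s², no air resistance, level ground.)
R = v₀² sin(2θ) / g (with unit conversion) = 11310.0 cm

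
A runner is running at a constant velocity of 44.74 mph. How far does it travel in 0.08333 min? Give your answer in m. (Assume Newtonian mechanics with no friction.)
d = vt (with unit conversion) = 100.0 m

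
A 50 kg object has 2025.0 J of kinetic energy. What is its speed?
KE = ½mv² → v = √(2KE/m) = √(2×2025.0/50) = 9.0 m/s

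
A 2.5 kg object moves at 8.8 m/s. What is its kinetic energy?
KE = ½mv² = ½×2.5×8.8² = 96.8 J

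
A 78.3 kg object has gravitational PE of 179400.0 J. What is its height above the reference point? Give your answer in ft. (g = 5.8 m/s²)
PE = mgh → h = PE/(mg) = 1.794e+05 J / (78.3 kg × 5.8 m/s²) = 395 m = 1296.0 ft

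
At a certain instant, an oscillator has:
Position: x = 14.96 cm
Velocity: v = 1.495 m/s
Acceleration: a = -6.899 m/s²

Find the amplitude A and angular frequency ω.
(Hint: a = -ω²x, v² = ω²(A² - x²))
a = −ω²x → ω = √(|a|/x) = √(6.899/0.1496) = 6.791 rad/s
v² = ω²(A² − x²) → A = √(x² + v²/ω²) = √(0.1496² + 1.495²/6.791²) = 0.2662 m = 26.62 cm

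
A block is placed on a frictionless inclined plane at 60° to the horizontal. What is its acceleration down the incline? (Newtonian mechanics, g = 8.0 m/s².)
a = g sin(θ) = 8.0 × sin(60°) = 8.0 × 0.866 = 6.93 m/s²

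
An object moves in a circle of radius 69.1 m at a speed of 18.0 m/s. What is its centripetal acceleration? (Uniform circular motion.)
a_c = v²/r = 18.0²/69.1 = 324/69.1 = 4.69 m/s²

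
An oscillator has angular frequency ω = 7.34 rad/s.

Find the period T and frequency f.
T = 2π/ω = 2π/7.34 = 0.856 s; f = ω/2π = 1.168 Hz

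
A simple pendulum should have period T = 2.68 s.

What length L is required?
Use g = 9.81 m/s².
T = 2π√(L/g) → L = g(T/2π)² = 9.81×(2.68/2π)² = 1.785 m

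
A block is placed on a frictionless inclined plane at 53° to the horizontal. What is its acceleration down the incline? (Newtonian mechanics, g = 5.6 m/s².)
a = g sin(θ) = 5.6 × sin(53°) = 5.6 × 0.7986 = 4.47 m/s²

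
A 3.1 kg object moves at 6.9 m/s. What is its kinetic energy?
KE = ½mv² = ½×3.1×6.9² = 73.7955 J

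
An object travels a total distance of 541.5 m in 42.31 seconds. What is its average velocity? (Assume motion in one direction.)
v_avg = Δd / Δt = 541.5 / 42.31 = 12.8 m/s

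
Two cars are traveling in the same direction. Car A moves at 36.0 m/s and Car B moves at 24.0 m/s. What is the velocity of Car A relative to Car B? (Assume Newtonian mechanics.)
v_rel = v_A - v_B = 36.0 - 24.0 = 12.0 m/s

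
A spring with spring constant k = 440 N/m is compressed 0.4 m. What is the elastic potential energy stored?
PE = ½kx² = ½×440×0.4² = 35.2 J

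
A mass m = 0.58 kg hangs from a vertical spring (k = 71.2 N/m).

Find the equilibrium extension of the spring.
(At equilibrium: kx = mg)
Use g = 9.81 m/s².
x_eq = mg/k = 0.58×9.81/71.2 = 0.07991 m = 7.991 cm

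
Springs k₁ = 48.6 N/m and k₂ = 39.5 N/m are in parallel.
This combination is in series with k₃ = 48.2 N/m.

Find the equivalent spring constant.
k₁₂ = k₁ + k₂ = 88.1 N/m (parallel)
1/k_eq = 1/k₁₂ + 1/k₃ → k_eq = 31.15 N/m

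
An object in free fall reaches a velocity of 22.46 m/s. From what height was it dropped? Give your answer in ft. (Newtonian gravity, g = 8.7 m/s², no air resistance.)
h = v²/(2g) (with unit conversion) = 95.12 ft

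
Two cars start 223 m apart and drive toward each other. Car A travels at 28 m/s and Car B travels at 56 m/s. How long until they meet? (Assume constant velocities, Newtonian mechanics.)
Combined speed: v_combined = 28 + 56 = 84 m/s
Time to meet: t = d/84 = 223/84 = 2.65 s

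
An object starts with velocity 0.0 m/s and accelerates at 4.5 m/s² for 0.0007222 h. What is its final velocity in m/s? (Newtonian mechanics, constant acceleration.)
v = v₀ + at (with unit conversion) = 11.7 m/s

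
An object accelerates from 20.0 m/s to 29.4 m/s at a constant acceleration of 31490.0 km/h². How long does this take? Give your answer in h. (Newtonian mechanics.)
t = (v - v₀)/a (with unit conversion) = 0.001075 h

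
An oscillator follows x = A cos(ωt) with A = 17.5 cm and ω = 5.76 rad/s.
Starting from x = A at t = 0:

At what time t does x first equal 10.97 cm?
cos(ωt) = x/A = 10.97/17.5 = 0.6269
ωt = arccos(0.6269) = 0.8933 rad
t = 0.8933/5.76 = 0.1551 s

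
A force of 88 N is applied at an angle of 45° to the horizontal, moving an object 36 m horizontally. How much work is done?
W = Fd cosθ = 88×36×cos(45°) = 2240.1 J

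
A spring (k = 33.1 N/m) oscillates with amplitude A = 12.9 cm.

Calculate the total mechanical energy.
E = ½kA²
E = ½kA² = ½×33.1×(0.129)² = 0.2754 J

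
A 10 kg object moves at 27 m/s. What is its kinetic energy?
KE = ½mv² = ½×10×27² = 3645.0 J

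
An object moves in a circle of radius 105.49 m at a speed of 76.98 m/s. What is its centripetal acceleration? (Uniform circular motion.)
a_c = v²/r = 76.98²/105.49 = 5925.92/105.49 = 56.18 m/s²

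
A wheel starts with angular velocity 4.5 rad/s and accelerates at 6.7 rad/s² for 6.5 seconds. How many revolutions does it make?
θ = ω₀t + ½αt² = 4.5×6.5 + ½×6.7×6.5² = 170.79 rad
Revolutions = θ/(2π) = 170.79/(2π) = 27.18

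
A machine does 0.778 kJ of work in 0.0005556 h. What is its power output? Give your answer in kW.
P = W/t = 778 J / 2 s = 389 W = 0.389 kW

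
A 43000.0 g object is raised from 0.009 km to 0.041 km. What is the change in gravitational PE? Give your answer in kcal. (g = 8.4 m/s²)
ΔPE = mg(h₂ − h₁) = 43 kg × 8.4 m/s² × (41 − 9) m = 1.156e+04 J = 2.763 kcal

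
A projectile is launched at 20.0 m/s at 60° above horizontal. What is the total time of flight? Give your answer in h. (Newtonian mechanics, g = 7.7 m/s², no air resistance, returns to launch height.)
T = 2v₀sin(θ)/g (with unit conversion) = 0.00125 h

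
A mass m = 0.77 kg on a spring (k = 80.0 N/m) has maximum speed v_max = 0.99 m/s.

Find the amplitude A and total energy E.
½mv²_max = ½kA² → A = v_max√(m/k) = 0.99×√(0.77/80.0) = 0.09713 m = 9.713 cm
E = ½mv²_max = ½×0.77×0.99² = 0.3773 J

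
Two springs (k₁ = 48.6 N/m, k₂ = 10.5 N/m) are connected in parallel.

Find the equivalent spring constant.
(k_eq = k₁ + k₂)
k_eq = k₁ + k₂ = 48.6 + 10.5 = 59.1 N/m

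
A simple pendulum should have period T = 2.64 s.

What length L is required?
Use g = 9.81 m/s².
T = 2π√(L/g) → L = g(T/2π)² = 9.81×(2.64/2π)² = 1.732 m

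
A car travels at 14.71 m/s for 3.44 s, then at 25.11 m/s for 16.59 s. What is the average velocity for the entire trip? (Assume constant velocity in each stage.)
d₁ = v₁t₁ = 14.71 × 3.44 = 50.6024 m
d₂ = v₂t₂ = 25.11 × 16.59 = 416.575 m
d_total = 467.18 m, t_total = 20.03 s
v_avg = d_total/t_total = 467.18/20.03 = 23.32 m/s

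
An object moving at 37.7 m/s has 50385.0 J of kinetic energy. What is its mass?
KE = ½mv² → m = 2KE/v² = 2×50385.0/37.7² = 70.9 kg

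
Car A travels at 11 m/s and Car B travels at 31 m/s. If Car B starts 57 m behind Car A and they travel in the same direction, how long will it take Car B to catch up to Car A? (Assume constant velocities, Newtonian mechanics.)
Relative speed: v_rel = 31 - 11 = 20 m/s
Time to catch: t = d₀/v_rel = 57/20 = 2.85 s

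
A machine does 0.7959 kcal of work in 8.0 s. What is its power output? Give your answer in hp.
P = W/t = 3330 J / 8 s = 416.3 W = 0.5582 hp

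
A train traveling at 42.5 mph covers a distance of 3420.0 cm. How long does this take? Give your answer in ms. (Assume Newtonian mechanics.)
t = d/v (with unit conversion) = 1800.0 ms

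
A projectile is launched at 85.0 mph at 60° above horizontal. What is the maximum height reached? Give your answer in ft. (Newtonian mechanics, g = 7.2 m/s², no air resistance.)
H = v₀²sin²(θ)/(2g) (with unit conversion) = 246.7 ft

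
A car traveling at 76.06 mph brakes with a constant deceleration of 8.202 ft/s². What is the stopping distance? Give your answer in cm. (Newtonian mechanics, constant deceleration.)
d = v₀² / (2a) (with unit conversion) = 23120.0 cm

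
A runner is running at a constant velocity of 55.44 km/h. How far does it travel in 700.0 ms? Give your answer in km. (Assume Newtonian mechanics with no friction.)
d = vt (with unit conversion) = 0.01078 km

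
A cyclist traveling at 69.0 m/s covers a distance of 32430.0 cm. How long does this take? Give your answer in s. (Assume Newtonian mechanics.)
t = d/v (with unit conversion) = 4.7 s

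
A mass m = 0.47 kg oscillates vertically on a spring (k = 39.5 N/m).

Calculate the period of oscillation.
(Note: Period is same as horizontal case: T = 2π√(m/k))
T = 2π√(m/k) = 2π√(0.47/39.5) = 0.6854 s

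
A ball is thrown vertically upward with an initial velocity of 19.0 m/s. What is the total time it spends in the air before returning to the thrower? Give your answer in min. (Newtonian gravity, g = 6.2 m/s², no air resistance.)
t_total = 2v₀/g (with unit conversion) = 0.1022 min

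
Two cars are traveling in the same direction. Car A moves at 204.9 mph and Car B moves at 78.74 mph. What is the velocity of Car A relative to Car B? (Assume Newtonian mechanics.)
v_rel = v_A - v_B = 204.9 - 78.74 = 126.2 mph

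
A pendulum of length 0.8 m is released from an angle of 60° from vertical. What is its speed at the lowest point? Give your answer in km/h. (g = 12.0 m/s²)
h = L(1 − cosθ) = 0.8×(1 − cos60°) = 0.4 m
v = √(2gh) = √(2×12.0×0.4) = 3.098 m/s = 11.15 km/h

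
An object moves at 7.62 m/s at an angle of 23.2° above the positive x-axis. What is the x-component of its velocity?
vₓ = v cos(θ) = 7.62 × cos(23.2°) = 7.0 m/s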